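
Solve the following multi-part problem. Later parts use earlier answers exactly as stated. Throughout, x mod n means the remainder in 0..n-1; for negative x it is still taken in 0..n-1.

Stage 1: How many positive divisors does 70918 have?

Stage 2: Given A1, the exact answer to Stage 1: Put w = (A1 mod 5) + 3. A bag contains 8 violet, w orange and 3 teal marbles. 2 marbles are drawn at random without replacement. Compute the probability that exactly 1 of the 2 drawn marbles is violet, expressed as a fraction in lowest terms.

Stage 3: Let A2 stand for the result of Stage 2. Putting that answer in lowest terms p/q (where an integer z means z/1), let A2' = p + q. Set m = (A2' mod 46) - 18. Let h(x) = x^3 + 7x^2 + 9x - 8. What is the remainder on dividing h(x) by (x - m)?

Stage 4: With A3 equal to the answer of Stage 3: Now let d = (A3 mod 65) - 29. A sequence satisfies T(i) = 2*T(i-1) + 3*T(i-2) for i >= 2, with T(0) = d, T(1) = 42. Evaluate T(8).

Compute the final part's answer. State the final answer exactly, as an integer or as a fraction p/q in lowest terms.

Stage 1: 70918 = 2 * 59 * 601; number of divisors = (1+1) * (1+1) * (1+1) = 8; answer 8
Stage 2: A1 = 8; w = 6; total draws C(17,2) = 136; favorable C(8,1)*C(9,1) = 72; P = 9/17; answer 9/17
Stage 3: A2 = 9/17; threaded value p + q = 26; m = 8; remainder = value at the root: 1*(8)^3 + 7*(8)^2 + 9*(8)^1 - 8 = (512) + (448) + (72) + (-8) = 1024; answer 1024
Stage 4: A3 = 1024; d = 20; T(2) = 2*(42) + 3*(20) = 144; iterating: T(2)=144, T(3)=414, T(4)=1260, T(5)=3762, T(6)=11304, T(7)=33894, T(8)=101700; answer 101700

101700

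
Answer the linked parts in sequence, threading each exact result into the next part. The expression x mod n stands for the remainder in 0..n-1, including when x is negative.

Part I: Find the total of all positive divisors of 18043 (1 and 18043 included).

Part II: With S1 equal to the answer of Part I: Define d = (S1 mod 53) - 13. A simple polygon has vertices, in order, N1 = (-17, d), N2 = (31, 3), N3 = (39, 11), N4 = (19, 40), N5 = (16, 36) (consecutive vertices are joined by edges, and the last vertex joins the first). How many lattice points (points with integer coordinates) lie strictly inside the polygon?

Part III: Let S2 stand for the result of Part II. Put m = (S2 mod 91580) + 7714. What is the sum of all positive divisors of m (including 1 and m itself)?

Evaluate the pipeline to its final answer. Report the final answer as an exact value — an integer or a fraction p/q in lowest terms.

Part I: 18043 is prime, so its only divisors are 1 and 18043; sigma = 1 + 18043 = 18044; answer 18044
Part II: S1 = 18044; d = 11; cross terms: (-17*3 - 31*11)=-392, (31*11 - 39*3)=224, (39*40 - 19*11)=1351, (19*36 - 16*40)=44, (16*11 - -17*36)=788; twice the area = |2015| = 2015; area = 2015/2; boundary points = 8 + 8 + 1 + 1 + 1 = 19; strictly interior points = area - boundary/2 + 1 = 999; answer 999
Part III: S2 = 999; m = 8713; 8713 is prime, so its only divisors are 1 and 8713; sigma = 1 + 8713 = 8714; answer 8714

8714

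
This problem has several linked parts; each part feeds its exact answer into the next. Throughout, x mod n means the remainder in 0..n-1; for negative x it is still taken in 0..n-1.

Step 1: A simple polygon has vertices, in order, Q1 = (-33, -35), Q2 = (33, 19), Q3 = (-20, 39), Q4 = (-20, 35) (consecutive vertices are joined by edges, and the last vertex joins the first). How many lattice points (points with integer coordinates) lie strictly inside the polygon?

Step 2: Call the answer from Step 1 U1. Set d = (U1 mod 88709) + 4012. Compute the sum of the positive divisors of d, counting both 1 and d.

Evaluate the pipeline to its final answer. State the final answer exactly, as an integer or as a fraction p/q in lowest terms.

Step 1: cross terms: (-33*19 - 33*-35)=528, (33*39 - -20*19)=1667, (-20*35 - -20*39)=80, (-20*-35 - -33*35)=1855; twice the area = |4130| = 4130; area = 2065; boundary points = 6 + 1 + 4 + 1 = 12; strictly interior points = area - boundary/2 + 1 = 2060; answer 2060
Step 2: U1 = 2060; d = 6072; 6072 = 2^3 * 3 * 11 * 23; sigma = (1 + 2 + 4 + 8) * (1 + 3) * (1 + 11) * (1 + 23) = 15 * 4 * 12 * 24 = 17280; answer 17280

17280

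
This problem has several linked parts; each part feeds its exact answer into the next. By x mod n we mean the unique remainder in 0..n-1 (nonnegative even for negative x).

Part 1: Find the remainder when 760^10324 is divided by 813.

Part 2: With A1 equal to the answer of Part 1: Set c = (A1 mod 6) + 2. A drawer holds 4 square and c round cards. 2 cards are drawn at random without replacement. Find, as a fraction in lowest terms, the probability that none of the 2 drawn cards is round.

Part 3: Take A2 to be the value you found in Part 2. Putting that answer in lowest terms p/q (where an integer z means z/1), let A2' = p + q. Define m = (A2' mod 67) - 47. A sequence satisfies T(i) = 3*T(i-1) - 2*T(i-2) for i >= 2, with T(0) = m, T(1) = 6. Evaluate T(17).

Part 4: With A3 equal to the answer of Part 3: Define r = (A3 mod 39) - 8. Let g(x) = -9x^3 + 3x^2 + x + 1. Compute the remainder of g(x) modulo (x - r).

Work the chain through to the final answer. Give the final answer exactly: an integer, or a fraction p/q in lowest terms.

Part 1: squarings mod 813: 760^1=760, 760^2=370, 760^4=316, 760^8=670, 760^16=124, 760^32=742, 760^64=163, 760^128=553, 760^256=121, 760^512=7, 760^1024=49, 760^2048=775, 760^4096=631, 760^8192=604; 760^10324 = 760^4 * 760^16 * 760^64 * 760^2048 * 760^8192 = 163 (mod 813); answer 163
Part 2: A1 = 163; c = 3; total draws C(7,2) = 21; favorable C(4,2) = 6; P = 2/7; answer 2/7
Part 3: A2 = 2/7; threaded value p + q = 9; m = -38; T(2) = 3*(6) - 2*(-38) = 94; iterating: T(2)=94, T(3)=270, T(4)=622, T(5)=1326, T(6)=2734, T(7)=5550, T(8)=11182, T(9)=22446, T(10)=44974, T(11)=90030, T(12)=180142, T(13)=360366, T(14)=720814, T(15)=1441710, T(16)=2883502, T(17)=5767086; answer 5767086
Part 4: A3 = 5767086; r = -8; remainder = value at the root: -9*(-8)^3 + 3*(-8)^2 + 1*(-8)^1 + 1 = (4608) + (192) + (-8) + (1) = 4793; answer 4793

4793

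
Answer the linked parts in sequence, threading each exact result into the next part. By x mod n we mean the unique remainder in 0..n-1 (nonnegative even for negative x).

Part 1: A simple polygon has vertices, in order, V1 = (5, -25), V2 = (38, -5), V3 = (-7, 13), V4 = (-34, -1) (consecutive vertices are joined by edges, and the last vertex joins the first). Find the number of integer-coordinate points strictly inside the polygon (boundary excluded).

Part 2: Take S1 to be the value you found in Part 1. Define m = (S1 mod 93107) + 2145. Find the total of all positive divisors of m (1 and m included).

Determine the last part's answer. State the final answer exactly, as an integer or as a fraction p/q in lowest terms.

Part 1: cross terms: (5*-5 - 38*-25)=925, (38*13 - -7*-5)=459, (-7*-1 - -34*13)=449, (-34*-25 - 5*-1)=855; twice the area = |2688| = 2688; area = 1344; boundary points = 1 + 9 + 1 + 3 = 14; strictly interior points = area - boundary/2 + 1 = 1338; answer 1338
Part 2: S1 = 1338; m = 3483; 3483 = 3^4 * 43; sigma = (1 + 3 + 9 + 27 + 81) * (1 + 43) = 121 * 44 = 5324; answer 5324

5324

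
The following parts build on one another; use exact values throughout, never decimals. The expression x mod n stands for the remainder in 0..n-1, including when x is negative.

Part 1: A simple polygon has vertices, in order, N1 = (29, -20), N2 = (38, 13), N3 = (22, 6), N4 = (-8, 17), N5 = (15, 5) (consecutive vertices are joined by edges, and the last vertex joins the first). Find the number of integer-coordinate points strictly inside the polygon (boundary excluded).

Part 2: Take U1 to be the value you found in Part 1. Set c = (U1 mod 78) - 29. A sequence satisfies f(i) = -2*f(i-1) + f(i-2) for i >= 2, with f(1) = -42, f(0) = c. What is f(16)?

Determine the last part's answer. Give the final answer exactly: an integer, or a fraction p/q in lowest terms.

Part 1: cross terms: (29*13 - 38*-20)=1137, (38*6 - 22*13)=-58, (22*17 - -8*6)=422, (-8*5 - 15*17)=-295, (15*-20 - 29*5)=-445; twice the area = |761| = 761; area = 761/2; boundary points = 3 + 1 + 1 + 1 + 1 = 7; strictly interior points = area - boundary/2 + 1 = 378; answer 378
Part 2: U1 = 378; c = 37; f(2) = -2*(-42) + 1*(37) = 121; iterating: f(2)=121, f(3)=-284, f(4)=689, f(5)=-1662, f(6)=4013, f(7)=-9688, f(8)=23389, f(9)=-56466, f(10)=136321, f(11)=-329108, f(12)=794537, f(13)=-1918182, f(14)=4630901, f(15)=-11179984, f(16)=26990869; answer 26990869

26990869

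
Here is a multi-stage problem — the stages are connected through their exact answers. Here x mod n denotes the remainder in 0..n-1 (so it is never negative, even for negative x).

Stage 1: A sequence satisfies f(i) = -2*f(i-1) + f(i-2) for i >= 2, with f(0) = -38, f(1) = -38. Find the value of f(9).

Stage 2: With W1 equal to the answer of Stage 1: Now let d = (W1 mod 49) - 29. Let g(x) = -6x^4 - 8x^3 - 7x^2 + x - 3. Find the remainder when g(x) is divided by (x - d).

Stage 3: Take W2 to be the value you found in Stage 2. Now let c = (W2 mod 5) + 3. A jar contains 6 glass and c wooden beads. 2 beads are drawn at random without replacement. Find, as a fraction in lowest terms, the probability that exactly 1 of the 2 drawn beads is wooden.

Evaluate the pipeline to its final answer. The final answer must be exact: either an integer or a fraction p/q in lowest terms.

8/15

Stage 1: f(2) = -2*(-38) + 1*(-38) = 38; iterating: f(2)=38, f(3)=-114, f(4)=266, f(5)=-646, f(6)=1558, f(7)=-3762, f(8)=9082, f(9)=-21926; answer -21926
Stage 2: W1 = -21926; d = -3; remainder = value at the root: -6*(-3)^4 - 8*(-3)^3 - 7*(-3)^2 + 1*(-3)^1 - 3 = (-486) + (216) + (-63) + (-3) + (-3) = -339; answer -339
Stage 3: W2 = -339; c = 4; total draws C(10,2) = 45; favorable C(4,1)*C(6,1) = 24; P = 8/15; answer 8/15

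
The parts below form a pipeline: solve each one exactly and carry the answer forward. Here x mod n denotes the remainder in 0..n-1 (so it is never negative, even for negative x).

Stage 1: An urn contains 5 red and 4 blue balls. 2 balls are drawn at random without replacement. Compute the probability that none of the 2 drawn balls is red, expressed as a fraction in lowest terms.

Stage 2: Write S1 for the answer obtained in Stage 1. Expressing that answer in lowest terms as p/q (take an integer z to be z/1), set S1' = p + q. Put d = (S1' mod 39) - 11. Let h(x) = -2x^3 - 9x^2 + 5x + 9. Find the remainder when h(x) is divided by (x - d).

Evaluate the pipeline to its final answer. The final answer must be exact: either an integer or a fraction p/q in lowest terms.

Stage 1: total draws C(9,2) = 36; favorable C(4,2) = 6; P = 1/6; answer 1/6
Stage 2: S1 = 1/6; threaded value p + q = 7; d = -4; remainder = value at the root: -2*(-4)^3 - 9*(-4)^2 + 5*(-4)^1 + 9 = (128) + (-144) + (-20) + (9) = -27; answer -27

-27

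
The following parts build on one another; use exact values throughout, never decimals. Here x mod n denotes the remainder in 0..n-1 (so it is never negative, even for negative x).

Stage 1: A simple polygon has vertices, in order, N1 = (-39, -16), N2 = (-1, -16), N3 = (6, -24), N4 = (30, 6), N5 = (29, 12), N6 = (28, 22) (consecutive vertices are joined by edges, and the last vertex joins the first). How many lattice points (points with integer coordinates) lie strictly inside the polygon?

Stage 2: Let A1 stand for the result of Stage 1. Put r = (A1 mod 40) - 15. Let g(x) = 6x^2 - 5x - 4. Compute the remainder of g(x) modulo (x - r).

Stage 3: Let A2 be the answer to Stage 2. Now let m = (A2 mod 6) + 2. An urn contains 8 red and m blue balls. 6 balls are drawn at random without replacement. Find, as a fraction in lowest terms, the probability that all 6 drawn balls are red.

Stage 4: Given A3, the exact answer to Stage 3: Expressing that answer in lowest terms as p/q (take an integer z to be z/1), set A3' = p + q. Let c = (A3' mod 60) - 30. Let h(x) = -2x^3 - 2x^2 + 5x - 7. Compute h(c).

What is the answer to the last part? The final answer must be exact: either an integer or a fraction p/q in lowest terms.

-282

Stage 1: cross terms: (-39*-16 - -1*-16)=608, (-1*-24 - 6*-16)=120, (6*6 - 30*-24)=756, (30*12 - 29*6)=186, (29*22 - 28*12)=302, (28*-16 - -39*22)=410; twice the area = |2382| = 2382; area = 1191; boundary points = 38 + 1 + 6 + 1 + 1 + 1 = 48; strictly interior points = area - boundary/2 + 1 = 1168; answer 1168
Stage 2: A1 = 1168; r = -7; remainder = value at the root: 6*(-7)^2 - 5*(-7)^1 - 4 = (294) + (35) + (-4) = 325; answer 325
Stage 3: A2 = 325; m = 3; total draws C(11,6) = 462; favorable C(8,6) = 28; P = 2/33; answer 2/33
Stage 4: A3 = 2/33; threaded value p + q = 35; c = 5; -2*(5)^3 - 2*(5)^2 + 5*(5)^1 - 7 = (-250) + (-50) + (25) + (-7) = -282; answer -282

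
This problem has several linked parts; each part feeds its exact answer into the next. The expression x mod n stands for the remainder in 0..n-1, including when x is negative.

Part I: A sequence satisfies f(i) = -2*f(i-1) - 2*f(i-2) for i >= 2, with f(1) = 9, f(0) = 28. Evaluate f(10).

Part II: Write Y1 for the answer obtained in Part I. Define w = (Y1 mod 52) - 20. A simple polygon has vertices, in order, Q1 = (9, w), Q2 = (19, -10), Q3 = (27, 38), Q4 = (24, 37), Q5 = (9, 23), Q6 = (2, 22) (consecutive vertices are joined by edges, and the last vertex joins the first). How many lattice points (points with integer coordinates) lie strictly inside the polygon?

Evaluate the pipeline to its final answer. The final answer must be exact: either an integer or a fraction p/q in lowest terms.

643

Part I: f(2) = -2*(9) - 2*(28) = -74; iterating: f(2)=-74, f(3)=130, f(4)=-112, f(5)=-36, f(6)=296, f(7)=-520, f(8)=448, f(9)=144, f(10)=-1184; answer -1184
Part II: Y1 = -1184; w = -8; cross terms: (9*-10 - 19*-8)=62, (19*38 - 27*-10)=992, (27*37 - 24*38)=87, (24*23 - 9*37)=219, (9*22 - 2*23)=152, (2*-8 - 9*22)=-214; twice the area = |1298| = 1298; area = 649; boundary points = 2 + 8 + 1 + 1 + 1 + 1 = 14; strictly interior points = area - boundary/2 + 1 = 643; answer 643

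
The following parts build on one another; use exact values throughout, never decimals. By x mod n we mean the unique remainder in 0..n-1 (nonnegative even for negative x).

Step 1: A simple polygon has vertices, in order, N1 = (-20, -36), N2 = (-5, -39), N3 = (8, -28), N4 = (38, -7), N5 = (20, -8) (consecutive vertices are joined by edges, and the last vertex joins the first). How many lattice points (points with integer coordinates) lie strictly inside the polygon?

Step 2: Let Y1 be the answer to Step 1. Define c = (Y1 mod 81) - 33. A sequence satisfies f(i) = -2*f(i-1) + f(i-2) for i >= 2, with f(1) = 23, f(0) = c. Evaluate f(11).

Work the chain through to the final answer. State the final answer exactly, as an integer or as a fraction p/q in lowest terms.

Step 1: cross terms: (-20*-39 - -5*-36)=600, (-5*-28 - 8*-39)=452, (8*-7 - 38*-28)=1008, (38*-8 - 20*-7)=-164, (20*-36 - -20*-8)=-880; twice the area = |1016| = 1016; area = 508; boundary points = 3 + 1 + 3 + 1 + 4 = 12; strictly interior points = area - boundary/2 + 1 = 503; answer 503
Step 2: Y1 = 503; c = -16; f(2) = -2*(23) + 1*(-16) = -62; iterating: f(2)=-62, f(3)=147, f(4)=-356, f(5)=859, f(6)=-2074, f(7)=5007, f(8)=-12088, f(9)=29183, f(10)=-70454, f(11)=170091; answer 170091

170091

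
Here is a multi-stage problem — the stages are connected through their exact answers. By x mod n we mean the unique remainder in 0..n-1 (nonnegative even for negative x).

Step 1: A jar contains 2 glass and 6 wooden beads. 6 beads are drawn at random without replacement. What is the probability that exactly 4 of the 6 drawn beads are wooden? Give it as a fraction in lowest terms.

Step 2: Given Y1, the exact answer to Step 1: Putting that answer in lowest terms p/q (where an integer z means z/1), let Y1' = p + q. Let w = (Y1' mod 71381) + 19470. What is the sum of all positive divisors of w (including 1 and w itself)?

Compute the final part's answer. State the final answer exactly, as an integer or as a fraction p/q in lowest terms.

22400

Step 1: total draws C(8,6) = 28; favorable C(6,4)*C(2,2) = 15; P = 15/28; answer 15/28
Step 2: Y1 = 15/28; threaded value p + q = 43; w = 19513; 19513 = 13 * 19 * 79; sigma = (1 + 13) * (1 + 19) * (1 + 79) = 14 * 20 * 80 = 22400; answer 22400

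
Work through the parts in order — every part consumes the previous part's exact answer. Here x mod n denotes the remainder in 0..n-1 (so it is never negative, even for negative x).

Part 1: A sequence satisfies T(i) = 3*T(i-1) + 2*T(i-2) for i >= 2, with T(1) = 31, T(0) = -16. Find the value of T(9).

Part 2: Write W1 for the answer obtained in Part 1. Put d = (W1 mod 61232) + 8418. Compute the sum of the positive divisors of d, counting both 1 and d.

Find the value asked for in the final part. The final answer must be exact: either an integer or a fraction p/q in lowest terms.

15360

Part 1: T(2) = 3*(31) + 2*(-16) = 61; iterating: T(2)=61, T(3)=245, T(4)=857, T(5)=3061, T(6)=10897, T(7)=38813, T(8)=138233, T(9)=492325; answer 492325
Part 2: W1 = 492325; d = 10887; 10887 = 3 * 19 * 191; sigma = (1 + 3) * (1 + 19) * (1 + 191) = 4 * 20 * 192 = 15360; answer 15360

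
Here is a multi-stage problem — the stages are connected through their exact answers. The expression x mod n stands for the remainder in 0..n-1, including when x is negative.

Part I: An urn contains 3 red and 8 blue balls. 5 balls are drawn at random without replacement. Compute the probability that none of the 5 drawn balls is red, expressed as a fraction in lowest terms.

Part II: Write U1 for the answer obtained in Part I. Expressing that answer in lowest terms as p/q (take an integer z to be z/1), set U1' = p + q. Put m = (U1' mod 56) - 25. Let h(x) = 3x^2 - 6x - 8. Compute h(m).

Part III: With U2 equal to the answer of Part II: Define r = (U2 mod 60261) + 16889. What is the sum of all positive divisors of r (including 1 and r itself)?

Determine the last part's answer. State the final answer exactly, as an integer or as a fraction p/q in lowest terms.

Part I: total draws C(11,5) = 462; favorable C(8,5) = 56; P = 4/33; answer 4/33
Part II: U1 = 4/33; threaded value p + q = 37; m = 12; 3*(12)^2 - 6*(12)^1 - 8 = (432) + (-72) + (-8) = 352; answer 352
Part III: U2 = 352; r = 17241; 17241 = 3 * 7 * 821; sigma = (1 + 3) * (1 + 7) * (1 + 821) = 4 * 8 * 822 = 26304; answer 26304

26304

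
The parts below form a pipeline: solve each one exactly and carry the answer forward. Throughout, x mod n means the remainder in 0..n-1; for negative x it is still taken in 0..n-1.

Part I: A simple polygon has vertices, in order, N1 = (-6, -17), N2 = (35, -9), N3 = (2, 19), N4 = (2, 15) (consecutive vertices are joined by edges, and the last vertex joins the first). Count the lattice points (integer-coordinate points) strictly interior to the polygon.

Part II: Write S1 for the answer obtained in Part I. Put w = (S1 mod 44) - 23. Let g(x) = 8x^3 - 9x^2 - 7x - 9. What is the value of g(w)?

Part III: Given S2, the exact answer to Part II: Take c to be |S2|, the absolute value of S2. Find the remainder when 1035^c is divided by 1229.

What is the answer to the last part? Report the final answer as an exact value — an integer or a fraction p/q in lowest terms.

874

Part I: cross terms: (-6*-9 - 35*-17)=649, (35*19 - 2*-9)=683, (2*15 - 2*19)=-8, (2*-17 - -6*15)=56; twice the area = |1380| = 1380; area = 690; boundary points = 1 + 1 + 4 + 8 = 14; strictly interior points = area - boundary/2 + 1 = 684; answer 684
Part II: S1 = 684; w = 1; 8*(1)^3 - 9*(1)^2 - 7*(1)^1 - 9 = (8) + (-9) + (-7) + (-9) = -17; answer -17
Part III: S2 = -17; c = 17; squarings mod 1229: 1035^1=1035, 1035^2=766, 1035^4=523, 1035^8=691, 1035^16=629; 1035^17 = 1035^1 * 1035^16 = 874 (mod 1229); answer 874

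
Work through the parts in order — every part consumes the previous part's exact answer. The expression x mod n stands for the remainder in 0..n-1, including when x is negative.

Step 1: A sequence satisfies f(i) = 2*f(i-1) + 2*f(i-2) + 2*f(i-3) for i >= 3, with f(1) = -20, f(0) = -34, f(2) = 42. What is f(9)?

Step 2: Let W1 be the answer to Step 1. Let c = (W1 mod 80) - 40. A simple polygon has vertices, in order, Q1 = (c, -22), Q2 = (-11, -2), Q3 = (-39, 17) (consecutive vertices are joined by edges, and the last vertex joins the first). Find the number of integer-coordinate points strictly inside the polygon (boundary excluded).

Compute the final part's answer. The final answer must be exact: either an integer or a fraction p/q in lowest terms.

Step 1: f(3) = 2*(42) + 2*(-20) + 2*(-34) = -24; iterating: f(3)=-24, f(4)=-4, f(5)=28, f(6)=0, f(7)=48, f(8)=152, f(9)=400; answer 400
Step 2: W1 = 400; c = -40; cross terms: (-40*-2 - -11*-22)=-162, (-11*17 - -39*-2)=-265, (-39*-22 - -40*17)=1538; twice the area = |1111| = 1111; area = 1111/2; boundary points = 1 + 1 + 1 = 3; strictly interior points = area - boundary/2 + 1 = 555; answer 555

555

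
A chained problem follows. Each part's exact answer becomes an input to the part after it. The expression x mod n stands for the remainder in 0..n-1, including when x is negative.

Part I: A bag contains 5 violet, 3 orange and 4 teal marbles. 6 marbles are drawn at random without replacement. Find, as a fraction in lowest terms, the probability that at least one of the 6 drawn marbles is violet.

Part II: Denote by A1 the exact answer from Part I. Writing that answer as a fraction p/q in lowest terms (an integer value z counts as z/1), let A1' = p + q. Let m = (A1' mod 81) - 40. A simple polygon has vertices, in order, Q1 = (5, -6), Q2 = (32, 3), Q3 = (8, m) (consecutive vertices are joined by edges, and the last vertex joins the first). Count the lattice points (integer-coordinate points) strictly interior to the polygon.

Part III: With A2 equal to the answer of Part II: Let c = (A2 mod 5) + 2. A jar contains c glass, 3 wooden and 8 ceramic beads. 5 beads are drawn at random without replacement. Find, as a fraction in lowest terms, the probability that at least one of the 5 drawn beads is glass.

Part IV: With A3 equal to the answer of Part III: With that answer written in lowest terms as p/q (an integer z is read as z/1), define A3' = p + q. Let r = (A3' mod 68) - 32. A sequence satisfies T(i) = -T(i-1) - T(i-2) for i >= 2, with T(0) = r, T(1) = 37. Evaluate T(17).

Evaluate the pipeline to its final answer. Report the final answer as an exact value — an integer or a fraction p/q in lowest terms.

Part I: total draws C(12,6) = 924; complement C(7,6) = 7; favorable 924 - 7 = 917; P = 131/132; answer 131/132
Part II: A1 = 131/132; threaded value p + q = 263; m = -20; cross terms: (5*3 - 32*-6)=207, (32*-20 - 8*3)=-664, (8*-6 - 5*-20)=52; twice the area = |-405| = 405; area = 405/2; boundary points = 9 + 1 + 1 = 11; strictly interior points = area - boundary/2 + 1 = 198; answer 198
Part III: A2 = 198; c = 5; total draws C(16,5) = 4368; complement C(11,5) = 462; favorable 4368 - 462 = 3906; P = 93/104; answer 93/104
Part IV: A3 = 93/104; threaded value p + q = 197; r = 29; T(2) = -1*(37) - 1*(29) = -66; iterating: T(2)=-66, T(3)=29, T(4)=37, T(5)=-66, T(6)=29, T(7)=37, T(8)=-66, T(9)=29, T(10)=37, T(11)=-66, T(12)=29, T(13)=37, T(14)=-66, T(15)=29, T(16)=37, T(17)=-66; answer -66

-66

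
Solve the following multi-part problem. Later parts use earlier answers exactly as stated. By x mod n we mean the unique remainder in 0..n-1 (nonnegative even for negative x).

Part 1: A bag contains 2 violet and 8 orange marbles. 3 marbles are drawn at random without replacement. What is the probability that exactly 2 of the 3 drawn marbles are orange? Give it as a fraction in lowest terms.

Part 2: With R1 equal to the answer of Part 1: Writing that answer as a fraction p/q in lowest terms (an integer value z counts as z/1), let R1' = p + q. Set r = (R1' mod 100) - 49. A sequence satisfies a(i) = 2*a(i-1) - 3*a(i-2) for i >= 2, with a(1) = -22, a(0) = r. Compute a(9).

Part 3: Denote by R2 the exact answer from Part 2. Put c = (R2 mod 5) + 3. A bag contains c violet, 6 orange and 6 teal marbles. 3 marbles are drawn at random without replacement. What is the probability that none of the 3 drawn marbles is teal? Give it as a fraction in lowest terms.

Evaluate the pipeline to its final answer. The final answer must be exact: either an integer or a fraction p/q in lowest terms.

Part 1: total draws C(10,3) = 120; favorable C(8,2)*C(2,1) = 56; P = 7/15; answer 7/15
Part 2: R1 = 7/15; threaded value p + q = 22; r = -27; a(2) = 2*(-22) - 3*(-27) = 37; iterating: a(2)=37, a(3)=140, a(4)=169, a(5)=-82, a(6)=-671, a(7)=-1096, a(8)=-179, a(9)=2930; answer 2930
Part 3: R2 = 2930; c = 3; total draws C(15,3) = 455; favorable C(9,3) = 84; P = 12/65; answer 12/65

12/65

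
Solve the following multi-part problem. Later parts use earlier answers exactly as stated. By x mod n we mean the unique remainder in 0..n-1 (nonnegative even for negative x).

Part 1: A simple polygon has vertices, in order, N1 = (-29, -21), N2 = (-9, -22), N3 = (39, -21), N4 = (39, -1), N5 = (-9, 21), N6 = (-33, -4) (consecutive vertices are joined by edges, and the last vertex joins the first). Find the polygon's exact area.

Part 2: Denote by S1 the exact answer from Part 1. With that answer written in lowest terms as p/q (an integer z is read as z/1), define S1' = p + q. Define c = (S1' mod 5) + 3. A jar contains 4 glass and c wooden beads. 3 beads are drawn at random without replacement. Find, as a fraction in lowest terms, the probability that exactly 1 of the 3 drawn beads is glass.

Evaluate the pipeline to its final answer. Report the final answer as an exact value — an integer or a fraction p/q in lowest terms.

10/21

Part 1: cross terms: (-29*-22 - -9*-21)=449, (-9*-21 - 39*-22)=1047, (39*-1 - 39*-21)=780, (39*21 - -9*-1)=810, (-9*-4 - -33*21)=729, (-33*-21 - -29*-4)=577; twice the area = |4392| = 4392; area = 2196; answer 2196
Part 2: S1 = 2196; threaded value p + q = 2197; c = 5; total draws C(9,3) = 84; favorable C(4,1)*C(5,2) = 40; P = 10/21; answer 10/21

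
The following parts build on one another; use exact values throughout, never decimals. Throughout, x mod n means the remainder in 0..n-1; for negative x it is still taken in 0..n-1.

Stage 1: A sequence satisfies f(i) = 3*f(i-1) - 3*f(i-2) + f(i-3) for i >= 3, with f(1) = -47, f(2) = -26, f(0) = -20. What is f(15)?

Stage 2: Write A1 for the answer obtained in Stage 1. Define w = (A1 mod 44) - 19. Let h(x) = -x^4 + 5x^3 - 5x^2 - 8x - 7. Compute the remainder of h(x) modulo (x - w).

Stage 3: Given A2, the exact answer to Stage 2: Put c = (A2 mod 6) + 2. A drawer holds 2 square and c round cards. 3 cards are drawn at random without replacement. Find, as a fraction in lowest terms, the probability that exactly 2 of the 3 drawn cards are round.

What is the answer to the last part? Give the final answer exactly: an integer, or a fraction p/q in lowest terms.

Stage 1: f(3) = 3*(-26) - 3*(-47) + 1*(-20) = 43; iterating: f(3)=43, f(4)=160, f(5)=325, f(6)=538, f(7)=799, f(8)=1108, f(9)=1465, f(10)=1870, f(11)=2323, f(12)=2824, f(13)=3373, f(14)=3970, f(15)=4615; answer 4615
Stage 2: A1 = 4615; w = 20; remainder = value at the root: -1*(20)^4 + 5*(20)^3 - 5*(20)^2 - 8*(20)^1 - 7 = (-160000) + (40000) + (-2000) + (-160) + (-7) = -122167; answer -122167
Stage 3: A2 = -122167; c = 7; total draws C(9,3) = 84; favorable C(7,2)*C(2,1) = 42; P = 1/2; answer 1/2

1/2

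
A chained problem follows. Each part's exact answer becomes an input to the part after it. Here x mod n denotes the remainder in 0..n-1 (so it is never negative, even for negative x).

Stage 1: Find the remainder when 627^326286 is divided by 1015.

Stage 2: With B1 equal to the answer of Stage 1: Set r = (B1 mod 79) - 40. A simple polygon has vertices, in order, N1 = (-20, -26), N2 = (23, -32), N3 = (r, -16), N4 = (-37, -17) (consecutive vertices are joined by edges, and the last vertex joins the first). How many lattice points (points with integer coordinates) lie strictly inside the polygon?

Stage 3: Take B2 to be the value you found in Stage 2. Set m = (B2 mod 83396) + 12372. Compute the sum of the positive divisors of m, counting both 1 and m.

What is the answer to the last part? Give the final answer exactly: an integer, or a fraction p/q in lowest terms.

24192

Stage 1: squarings mod 1015: 627^1=627, 627^2=324, 627^4=431, 627^8=16, 627^16=256, 627^32=576, 627^64=886, 627^128=401, 627^256=431, 627^512=16, 627^1024=256, 627^2048=576, 627^4096=886, 627^8192=401, 627^16384=431, 627^32768=16, 627^65536=256, 627^131072=576, 627^262144=886; 627^326286 = 627^2 * 627^4 * 627^8 * 627^128 * 627^512 * 627^2048 * 627^4096 * 627^8192 * 627^16384 * 627^32768 * 627^262144 = 904 (mod 1015); answer 904
Stage 2: B1 = 904; r = -5; cross terms: (-20*-32 - 23*-26)=1238, (23*-16 - -5*-32)=-528, (-5*-17 - -37*-16)=-507, (-37*-26 - -20*-17)=622; twice the area = |825| = 825; area = 825/2; boundary points = 1 + 4 + 1 + 1 = 7; strictly interior points = area - boundary/2 + 1 = 410; answer 410
Stage 3: B2 = 410; m = 12782; 12782 = 2 * 7 * 11 * 83; sigma = (1 + 2) * (1 + 7) * (1 + 11) * (1 + 83) = 3 * 8 * 12 * 84 = 24192; answer 24192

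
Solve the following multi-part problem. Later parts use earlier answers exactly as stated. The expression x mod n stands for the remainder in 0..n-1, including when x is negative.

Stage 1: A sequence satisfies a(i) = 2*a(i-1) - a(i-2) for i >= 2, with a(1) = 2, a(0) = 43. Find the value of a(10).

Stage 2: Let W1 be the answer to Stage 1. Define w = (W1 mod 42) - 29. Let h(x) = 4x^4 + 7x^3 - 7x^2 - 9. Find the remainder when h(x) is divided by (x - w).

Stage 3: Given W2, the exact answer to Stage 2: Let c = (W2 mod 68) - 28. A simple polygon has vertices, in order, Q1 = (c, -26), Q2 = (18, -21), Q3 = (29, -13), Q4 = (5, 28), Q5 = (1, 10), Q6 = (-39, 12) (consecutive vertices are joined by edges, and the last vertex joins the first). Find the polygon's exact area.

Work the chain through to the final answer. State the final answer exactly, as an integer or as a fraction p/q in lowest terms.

3587/2

Stage 1: a(2) = 2*(2) - 1*(43) = -39; iterating: a(2)=-39, a(3)=-80, a(4)=-121, a(5)=-162, a(6)=-203, a(7)=-244, a(8)=-285, a(9)=-326, a(10)=-367; answer -367
Stage 2: W1 = -367; w = -18; remainder = value at the root: 4*(-18)^4 + 7*(-18)^3 - 7*(-18)^2 - 9 = (419904) + (-40824) + (-2268) + (-9) = 376803; answer 376803
Stage 3: W2 = 376803; c = -13; cross terms: (-13*-21 - 18*-26)=741, (18*-13 - 29*-21)=375, (29*28 - 5*-13)=877, (5*10 - 1*28)=22, (1*12 - -39*10)=402, (-39*-26 - -13*12)=1170; twice the area = |3587| = 3587; area = 3587/2; answer 3587/2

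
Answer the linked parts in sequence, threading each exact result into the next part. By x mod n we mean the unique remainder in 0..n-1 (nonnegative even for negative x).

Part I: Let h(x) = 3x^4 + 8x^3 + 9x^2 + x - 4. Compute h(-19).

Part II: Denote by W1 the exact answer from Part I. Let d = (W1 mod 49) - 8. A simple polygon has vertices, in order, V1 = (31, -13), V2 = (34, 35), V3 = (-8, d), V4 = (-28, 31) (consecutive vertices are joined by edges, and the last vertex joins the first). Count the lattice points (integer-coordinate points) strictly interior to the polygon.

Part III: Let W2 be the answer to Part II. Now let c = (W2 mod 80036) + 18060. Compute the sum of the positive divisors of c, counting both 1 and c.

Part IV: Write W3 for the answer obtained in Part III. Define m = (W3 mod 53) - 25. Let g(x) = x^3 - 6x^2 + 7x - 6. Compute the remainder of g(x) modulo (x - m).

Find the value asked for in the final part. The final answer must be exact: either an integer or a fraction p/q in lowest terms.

Part I: 3*(-19)^4 + 8*(-19)^3 + 9*(-19)^2 + 1*(-19)^1 - 4 = (390963) + (-54872) + (3249) + (-19) + (-4) = 339317; answer 339317
Part II: W1 = 339317; d = 33; cross terms: (31*35 - 34*-13)=1527, (34*33 - -8*35)=1402, (-8*31 - -28*33)=676, (-28*-13 - 31*31)=-597; twice the area = |3008| = 3008; area = 1504; boundary points = 3 + 2 + 2 + 1 = 8; strictly interior points = area - boundary/2 + 1 = 1501; answer 1501
Part III: W2 = 1501; c = 19561; 19561 = 31 * 631; sigma = (1 + 31) * (1 + 631) = 32 * 632 = 20224; answer 20224
Part IV: W3 = 20224; m = 6; remainder = value at the root: 1*(6)^3 - 6*(6)^2 + 7*(6)^1 - 6 = (216) + (-216) + (42) + (-6) = 36; answer 36

36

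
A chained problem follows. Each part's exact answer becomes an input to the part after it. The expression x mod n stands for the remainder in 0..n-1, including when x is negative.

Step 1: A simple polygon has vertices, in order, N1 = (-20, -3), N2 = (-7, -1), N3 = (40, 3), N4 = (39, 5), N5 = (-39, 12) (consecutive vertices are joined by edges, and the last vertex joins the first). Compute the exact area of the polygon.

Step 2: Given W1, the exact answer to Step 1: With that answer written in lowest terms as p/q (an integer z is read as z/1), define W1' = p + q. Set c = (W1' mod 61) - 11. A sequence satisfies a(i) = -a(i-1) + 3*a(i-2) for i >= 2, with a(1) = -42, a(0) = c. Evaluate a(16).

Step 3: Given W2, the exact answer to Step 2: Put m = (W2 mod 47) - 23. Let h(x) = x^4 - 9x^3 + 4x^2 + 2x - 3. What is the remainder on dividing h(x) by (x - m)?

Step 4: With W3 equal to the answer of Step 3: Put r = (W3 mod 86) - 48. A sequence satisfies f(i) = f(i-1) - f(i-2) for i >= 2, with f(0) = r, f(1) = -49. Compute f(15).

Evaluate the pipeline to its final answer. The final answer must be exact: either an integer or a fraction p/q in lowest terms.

33

Step 1: cross terms: (-20*-1 - -7*-3)=-1, (-7*3 - 40*-1)=19, (40*5 - 39*3)=83, (39*12 - -39*5)=663, (-39*-3 - -20*12)=357; twice the area = |1121| = 1121; area = 1121/2; answer 1121/2
Step 2: W1 = 1121/2; threaded value p + q = 1123; c = 14; a(2) = -1*(-42) + 3*(14) = 84; iterating: a(2)=84, a(3)=-210, a(4)=462, a(5)=-1092, a(6)=2478, a(7)=-5754, a(8)=13188, a(9)=-30450, a(10)=70014, a(11)=-161364, a(12)=371406, a(13)=-855498, a(14)=1969716, a(15)=-4536210, a(16)=10445358; answer 10445358
Step 3: W2 = 10445358; m = 8; remainder = value at the root: 1*(8)^4 - 9*(8)^3 + 4*(8)^2 + 2*(8)^1 - 3 = (4096) + (-4608) + (256) + (16) + (-3) = -243; answer -243
Step 4: W3 = -243; r = -33; f(2) = 1*(-49) - 1*(-33) = -16; iterating: f(2)=-16, f(3)=33, f(4)=49, f(5)=16, f(6)=-33, f(7)=-49, f(8)=-16, f(9)=33, f(10)=49, f(11)=16, f(12)=-33, f(13)=-49, f(14)=-16, f(15)=33; answer 33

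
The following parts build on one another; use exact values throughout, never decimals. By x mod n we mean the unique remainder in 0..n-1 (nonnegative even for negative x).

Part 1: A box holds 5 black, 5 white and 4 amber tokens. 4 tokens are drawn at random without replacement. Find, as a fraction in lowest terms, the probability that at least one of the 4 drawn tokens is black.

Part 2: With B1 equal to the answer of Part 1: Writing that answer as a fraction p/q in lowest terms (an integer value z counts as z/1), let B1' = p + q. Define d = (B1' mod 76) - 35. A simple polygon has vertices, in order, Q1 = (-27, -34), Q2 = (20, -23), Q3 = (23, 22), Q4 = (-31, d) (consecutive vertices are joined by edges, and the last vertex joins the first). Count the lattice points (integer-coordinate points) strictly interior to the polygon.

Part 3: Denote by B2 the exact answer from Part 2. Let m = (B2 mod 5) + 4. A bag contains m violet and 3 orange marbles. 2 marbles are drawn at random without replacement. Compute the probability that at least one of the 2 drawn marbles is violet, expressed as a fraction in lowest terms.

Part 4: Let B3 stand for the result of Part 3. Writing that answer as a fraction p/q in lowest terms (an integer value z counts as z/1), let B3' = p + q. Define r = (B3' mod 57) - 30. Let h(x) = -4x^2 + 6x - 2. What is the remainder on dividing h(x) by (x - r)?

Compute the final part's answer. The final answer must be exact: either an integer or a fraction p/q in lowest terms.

-1980

Part 1: total draws C(14,4) = 1001; complement C(9,4) = 126; favorable 1001 - 126 = 875; P = 125/143; answer 125/143
Part 2: B1 = 125/143; threaded value p + q = 268; d = 5; cross terms: (-27*-23 - 20*-34)=1301, (20*22 - 23*-23)=969, (23*5 - -31*22)=797, (-31*-34 - -27*5)=1189; twice the area = |4256| = 4256; area = 2128; boundary points = 1 + 3 + 1 + 1 = 6; strictly interior points = area - boundary/2 + 1 = 2126; answer 2126
Part 3: B2 = 2126; m = 5; total draws C(8,2) = 28; complement C(3,2) = 3; favorable 28 - 3 = 25; P = 25/28; answer 25/28
Part 4: B3 = 25/28; threaded value p + q = 53; r = 23; remainder = value at the root: -4*(23)^2 + 6*(23)^1 - 2 = (-2116) + (138) + (-2) = -1980; answer -1980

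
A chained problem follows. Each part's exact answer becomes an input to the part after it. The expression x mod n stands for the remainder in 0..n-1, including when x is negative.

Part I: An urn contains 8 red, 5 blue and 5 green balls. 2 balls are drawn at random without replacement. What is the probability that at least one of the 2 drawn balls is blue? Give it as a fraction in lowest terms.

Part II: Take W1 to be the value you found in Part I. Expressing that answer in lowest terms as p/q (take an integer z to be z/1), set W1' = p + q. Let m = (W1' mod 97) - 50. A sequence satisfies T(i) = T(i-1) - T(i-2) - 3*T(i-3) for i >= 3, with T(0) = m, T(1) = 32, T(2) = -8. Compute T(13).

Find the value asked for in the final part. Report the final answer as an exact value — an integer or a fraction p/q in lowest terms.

Part I: total draws C(18,2) = 153; complement C(13,2) = 78; favorable 153 - 78 = 75; P = 25/51; answer 25/51
Part II: W1 = 25/51; threaded value p + q = 76; m = 26; T(3) = 1*(-8) - 1*(32) - 3*(26) = -118; iterating: T(3)=-118, T(4)=-206, T(5)=-64, T(6)=496, T(7)=1178, T(8)=874, T(9)=-1792, T(10)=-6200, T(11)=-7030, T(12)=4546, T(13)=30176; answer 30176

30176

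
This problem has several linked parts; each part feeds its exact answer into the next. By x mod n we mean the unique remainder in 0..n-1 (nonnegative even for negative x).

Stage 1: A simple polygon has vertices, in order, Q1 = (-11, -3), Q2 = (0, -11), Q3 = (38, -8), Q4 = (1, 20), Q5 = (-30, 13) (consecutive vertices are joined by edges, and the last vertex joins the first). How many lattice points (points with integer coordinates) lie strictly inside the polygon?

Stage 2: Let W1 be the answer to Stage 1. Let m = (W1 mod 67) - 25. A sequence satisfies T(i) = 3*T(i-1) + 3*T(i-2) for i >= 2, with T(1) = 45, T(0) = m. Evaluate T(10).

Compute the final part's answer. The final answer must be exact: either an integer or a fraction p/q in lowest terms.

Stage 1: cross terms: (-11*-11 - 0*-3)=121, (0*-8 - 38*-11)=418, (38*20 - 1*-8)=768, (1*13 - -30*20)=613, (-30*-3 - -11*13)=233; twice the area = |2153| = 2153; area = 2153/2; boundary points = 1 + 1 + 1 + 1 + 1 = 5; strictly interior points = area - boundary/2 + 1 = 1075; answer 1075
Stage 2: W1 = 1075; m = -22; T(2) = 3*(45) + 3*(-22) = 69; iterating: T(2)=69, T(3)=342, T(4)=1233, T(5)=4725, T(6)=17874, T(7)=67797, T(8)=257013, T(9)=974430, T(10)=3694329; answer 3694329

3694329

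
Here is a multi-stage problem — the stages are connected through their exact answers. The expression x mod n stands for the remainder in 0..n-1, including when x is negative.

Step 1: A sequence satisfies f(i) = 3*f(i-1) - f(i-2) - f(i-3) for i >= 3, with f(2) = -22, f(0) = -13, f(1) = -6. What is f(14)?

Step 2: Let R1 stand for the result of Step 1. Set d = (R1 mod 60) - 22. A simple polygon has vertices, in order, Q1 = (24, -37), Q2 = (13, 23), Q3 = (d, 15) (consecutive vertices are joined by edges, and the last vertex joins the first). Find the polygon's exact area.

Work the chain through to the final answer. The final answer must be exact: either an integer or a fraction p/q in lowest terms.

646

Step 1: f(3) = 3*(-22) - 1*(-6) - 1*(-13) = -47; iterating: f(3)=-47, f(4)=-113, f(5)=-270, f(6)=-650, f(7)=-1567, f(8)=-3781, f(9)=-9126, f(10)=-22030, f(11)=-53183, f(12)=-128393, f(13)=-309966, f(14)=-748322; answer -748322
Step 2: R1 = -748322; d = 36; cross terms: (24*23 - 13*-37)=1033, (13*15 - 36*23)=-633, (36*-37 - 24*15)=-1692; twice the area = |-1292| = 1292; area = 646; answer 646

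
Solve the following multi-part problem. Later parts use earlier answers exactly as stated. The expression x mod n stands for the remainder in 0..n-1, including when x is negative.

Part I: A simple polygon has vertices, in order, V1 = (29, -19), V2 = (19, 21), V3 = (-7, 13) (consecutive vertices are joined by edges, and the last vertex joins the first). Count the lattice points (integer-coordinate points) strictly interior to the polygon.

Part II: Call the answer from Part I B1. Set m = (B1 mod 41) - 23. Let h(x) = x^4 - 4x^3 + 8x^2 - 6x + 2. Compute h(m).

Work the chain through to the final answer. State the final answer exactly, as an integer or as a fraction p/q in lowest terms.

Part I: cross terms: (29*21 - 19*-19)=970, (19*13 - -7*21)=394, (-7*-19 - 29*13)=-244; twice the area = |1120| = 1120; area = 560; boundary points = 10 + 2 + 4 = 16; strictly interior points = area - boundary/2 + 1 = 553; answer 553
Part II: B1 = 553; m = -3; 1*(-3)^4 - 4*(-3)^3 + 8*(-3)^2 - 6*(-3)^1 + 2 = (81) + (108) + (72) + (18) + (2) = 281; answer 281

281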